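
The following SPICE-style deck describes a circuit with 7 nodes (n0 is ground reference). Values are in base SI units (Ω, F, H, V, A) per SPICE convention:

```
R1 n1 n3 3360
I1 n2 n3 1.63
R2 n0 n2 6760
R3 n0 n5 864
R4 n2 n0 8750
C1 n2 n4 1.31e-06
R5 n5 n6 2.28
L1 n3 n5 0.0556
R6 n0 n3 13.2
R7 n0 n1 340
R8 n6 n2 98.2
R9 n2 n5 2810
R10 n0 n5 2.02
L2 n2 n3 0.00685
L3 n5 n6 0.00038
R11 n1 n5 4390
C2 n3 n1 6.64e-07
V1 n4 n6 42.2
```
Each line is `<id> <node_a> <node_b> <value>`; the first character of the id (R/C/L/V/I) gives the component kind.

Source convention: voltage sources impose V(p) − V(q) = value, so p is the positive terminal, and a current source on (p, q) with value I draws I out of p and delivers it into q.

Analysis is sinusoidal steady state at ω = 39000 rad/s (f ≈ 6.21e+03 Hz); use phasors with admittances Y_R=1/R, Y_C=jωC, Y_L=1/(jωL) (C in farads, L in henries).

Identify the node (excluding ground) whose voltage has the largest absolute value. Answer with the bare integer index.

MNA unknowns: 6 node voltages V₁..V_6 plus 1 source current (V1)
R1: Y=0.0002976+0.000j on G[1,3]
I1: z[2]−=1.63, z[3]+=1.63
R2: Y=0.0001479+0.000j on G[0,2]
R3: Y=0.001157+0.000j on G[0,5]
R4: Y=0.0001143+0.000j on G[2,0]
C1: Y=0.000+0.05109j on G[2,4]
R5: Y=0.4386+0.000j on G[5,6]
L1: Y=0.000-0.0004612j on G[3,5]
R6: Y=0.07576+0.000j on G[0,3]
R7: Y=0.002941+0.000j on G[0,1]
R8: Y=0.01018+0.000j on G[6,2]
R9: Y=0.0003559+0.000j on G[2,5]
R10: Y=0.4950+0.000j on G[0,5]
L2: Y=0.000-0.003743j on G[2,3]
L3: Y=0.000-0.06748j on G[5,6]
R11: Y=0.0002278+0.000j on G[1,5]
C2: Y=0.000+0.02590j on G[3,1]
V1: row V4−V6=42.2, i_V1 at 4,6
solve → V1=22.27+2.636j, V2=25.97+41.31j, V3=22.62-0.1162j, V4=34.59-0.6663j, V5=-3.599-0.01971j, V6=-7.609-0.6663j
aux → i_V1=-2.144-0.4404j

2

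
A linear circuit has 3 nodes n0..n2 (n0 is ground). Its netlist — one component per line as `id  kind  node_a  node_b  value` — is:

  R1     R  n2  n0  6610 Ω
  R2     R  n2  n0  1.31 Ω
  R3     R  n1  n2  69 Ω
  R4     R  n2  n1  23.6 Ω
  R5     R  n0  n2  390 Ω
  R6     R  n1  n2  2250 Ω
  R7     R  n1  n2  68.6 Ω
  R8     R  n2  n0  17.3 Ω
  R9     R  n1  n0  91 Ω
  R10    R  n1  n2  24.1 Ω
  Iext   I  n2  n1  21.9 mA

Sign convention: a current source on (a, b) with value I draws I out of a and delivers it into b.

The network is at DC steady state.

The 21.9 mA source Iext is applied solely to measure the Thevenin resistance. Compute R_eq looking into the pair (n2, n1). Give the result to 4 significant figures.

R_eq = 8.050 Ω

Apply KCL at each of the 2 non-ground nodes and solve the resulting linear system.
Node n1: branches {R3, R4, R6, R7, R9, R10, Iext} → V_1 = 0.1740
Node n2: branches {R1, R2, R3, R4, R5, R6, R7, R8, R10, Iext} → V_2 = -0.002320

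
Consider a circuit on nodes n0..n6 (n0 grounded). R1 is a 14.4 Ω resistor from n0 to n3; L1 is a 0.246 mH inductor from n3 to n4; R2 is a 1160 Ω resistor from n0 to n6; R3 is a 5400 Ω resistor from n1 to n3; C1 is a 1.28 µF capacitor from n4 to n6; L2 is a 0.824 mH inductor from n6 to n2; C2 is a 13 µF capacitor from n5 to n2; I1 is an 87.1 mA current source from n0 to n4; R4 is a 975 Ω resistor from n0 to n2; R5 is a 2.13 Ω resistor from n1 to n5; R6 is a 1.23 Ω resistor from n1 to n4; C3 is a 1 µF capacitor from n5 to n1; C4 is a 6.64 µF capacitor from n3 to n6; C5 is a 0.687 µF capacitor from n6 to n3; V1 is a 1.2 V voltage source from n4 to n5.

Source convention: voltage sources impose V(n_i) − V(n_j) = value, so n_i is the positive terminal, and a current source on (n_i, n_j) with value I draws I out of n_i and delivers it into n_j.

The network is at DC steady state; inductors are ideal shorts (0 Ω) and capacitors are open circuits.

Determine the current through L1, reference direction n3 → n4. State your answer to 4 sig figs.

Element admittances at DC:
  Y(R1) = 0.06944 S between n0,n3
  L1: short n3↔n4 (DC inductor)
  Y(R2) = 0.0008621 S between n0,n6
  Y(R3) = 0.0001852 S between n1,n3
  Y(C1) = 0.000 S between n4,n6
  L2: short n6↔n2 (DC inductor)
  Y(C2) = 0.000 S between n5,n2
  I1: injects 0.0871 A into n4 (from n0)
  Y(R4) = 0.001026 S between n0,n2
  Y(R5) = 0.4695 S between n1,n5
  Y(R6) = 0.8130 S between n1,n4
  Y(C3) = 0.000 S between n5,n1
  Y(C4) = 0.000 S between n3,n6
  Y(C5) = 0.000 S between n6,n3
  V1: constraint V(n4)−V(n5) = 1.2
Assemble and solve the 9×9 MNA system:
  V(n1)=0.8150  V(n2)=0.000  V(n3)=1.254  V(n4)=1.254  V(n5)=0.05424  V(n6)=0.000
  i(L1)=-0.08718  i(L2)=0.000  i(V1)=-0.3572

-0.08718 A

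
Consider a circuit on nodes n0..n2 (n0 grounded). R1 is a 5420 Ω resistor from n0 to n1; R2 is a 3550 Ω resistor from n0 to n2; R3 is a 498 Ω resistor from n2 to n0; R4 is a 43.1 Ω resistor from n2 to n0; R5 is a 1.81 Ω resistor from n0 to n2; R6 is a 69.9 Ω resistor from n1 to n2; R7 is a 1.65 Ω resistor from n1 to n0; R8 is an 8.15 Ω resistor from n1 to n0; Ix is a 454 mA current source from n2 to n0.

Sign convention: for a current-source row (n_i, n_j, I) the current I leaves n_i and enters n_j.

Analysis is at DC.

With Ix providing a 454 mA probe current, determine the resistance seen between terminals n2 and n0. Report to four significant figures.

Element admittances at DC:
  Y(R1) = 0.0001845 S between n0,n1
  Y(R2) = 0.0002817 S between n0,n2
  Y(R3) = 0.002008 S between n2,n0
  Y(R4) = 0.02320 S between n2,n0
  Y(R5) = 0.5525 S between n0,n2
  Y(R6) = 0.01431 S between n1,n2
  Y(R7) = 0.6061 S between n1,n0
  Y(R8) = 0.1227 S between n1,n0
  Ix: injects 0.454 A into n0 (from n2)
Assemble and solve the 2×2 MNA system:
  V(n1)=-0.01476  V(n2)=-0.7669

R_eq = 1.689 Ω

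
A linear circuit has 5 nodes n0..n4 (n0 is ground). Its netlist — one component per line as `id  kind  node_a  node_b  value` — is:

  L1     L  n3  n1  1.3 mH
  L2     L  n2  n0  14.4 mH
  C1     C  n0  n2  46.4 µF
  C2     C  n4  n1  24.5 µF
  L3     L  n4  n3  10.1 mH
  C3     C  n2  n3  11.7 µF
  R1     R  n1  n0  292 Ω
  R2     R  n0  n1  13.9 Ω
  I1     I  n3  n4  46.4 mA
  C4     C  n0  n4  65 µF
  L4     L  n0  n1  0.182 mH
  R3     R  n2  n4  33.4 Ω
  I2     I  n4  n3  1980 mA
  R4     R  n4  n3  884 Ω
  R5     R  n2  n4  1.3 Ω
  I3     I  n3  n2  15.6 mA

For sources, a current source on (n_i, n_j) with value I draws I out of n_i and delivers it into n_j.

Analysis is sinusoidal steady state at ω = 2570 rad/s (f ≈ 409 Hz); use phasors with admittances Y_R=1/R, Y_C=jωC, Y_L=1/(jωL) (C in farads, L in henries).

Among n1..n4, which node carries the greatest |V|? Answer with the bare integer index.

MNA unknowns: 4 node voltages V₁..V_4
L1: Y=0.000-0.2993j on G[3,1]
L2: Y=0.000-0.02702j on G[2,0]
C1: Y=0.000+0.1192j on G[0,2]
C2: Y=0.000+0.06296j on G[4,1]
L3: Y=0.000-0.03853j on G[4,3]
C3: Y=0.000+0.03007j on G[2,3]
R1: Y=0.003425+0.000j on G[1,0]
R2: Y=0.07194+0.000j on G[0,1]
I1: z[3]−=0.0464, z[4]+=0.0464
C4: Y=0.000+0.1670j on G[0,4]
L4: Y=0.000-2.138j on G[0,1]
R3: Y=0.02994+0.000j on G[2,4]
I2: z[4]−=1.98, z[3]+=1.98
R4: Y=0.001131+0.000j on G[4,3]
R5: Y=0.7692+0.000j on G[2,4]
I3: z[3]−=0.0156, z[2]+=0.0156
solve → V1=0.02433+0.7352j, V2=0.4211+6.027j, V3=-0.04536+7.120j, V4=-0.2529+6.093j

3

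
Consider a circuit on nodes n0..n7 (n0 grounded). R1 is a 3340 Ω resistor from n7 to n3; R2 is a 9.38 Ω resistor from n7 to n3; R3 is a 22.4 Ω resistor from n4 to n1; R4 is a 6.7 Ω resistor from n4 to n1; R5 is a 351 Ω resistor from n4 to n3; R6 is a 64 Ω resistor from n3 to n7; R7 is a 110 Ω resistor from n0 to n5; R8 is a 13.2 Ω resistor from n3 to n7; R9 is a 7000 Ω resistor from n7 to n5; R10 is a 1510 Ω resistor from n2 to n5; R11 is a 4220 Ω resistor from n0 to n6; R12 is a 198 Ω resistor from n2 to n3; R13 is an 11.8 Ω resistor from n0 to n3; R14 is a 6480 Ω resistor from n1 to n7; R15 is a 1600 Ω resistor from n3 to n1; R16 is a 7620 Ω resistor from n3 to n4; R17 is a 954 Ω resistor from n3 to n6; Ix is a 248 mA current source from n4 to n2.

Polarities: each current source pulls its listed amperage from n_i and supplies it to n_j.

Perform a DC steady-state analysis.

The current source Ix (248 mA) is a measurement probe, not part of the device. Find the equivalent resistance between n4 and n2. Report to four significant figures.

Apply KCL at each of the 7 non-ground nodes and solve the resulting linear system.
Node n1: branches {R3, R4, R14, R15} → V_1 = -66.07
Node n2: branches {R10, R12, Ix} → V_2 = 43.47
Node n3: branches {R1, R2, R5, R6, R8, R12, R13, R15, R16, R17} → V_3 = -0.3108
Node n4: branches {R3, R4, R5, R16, Ix} → V_4 = -66.33
Node n5: branches {R7, R9, R10} → V_5 = 2.904
Node n6: branches {R11, R17} → V_6 = -0.2535
Node n7: branches {R1, R2, R6, R8, R9, R14} → V_7 = -0.3596

R_eq = 442.8 Ω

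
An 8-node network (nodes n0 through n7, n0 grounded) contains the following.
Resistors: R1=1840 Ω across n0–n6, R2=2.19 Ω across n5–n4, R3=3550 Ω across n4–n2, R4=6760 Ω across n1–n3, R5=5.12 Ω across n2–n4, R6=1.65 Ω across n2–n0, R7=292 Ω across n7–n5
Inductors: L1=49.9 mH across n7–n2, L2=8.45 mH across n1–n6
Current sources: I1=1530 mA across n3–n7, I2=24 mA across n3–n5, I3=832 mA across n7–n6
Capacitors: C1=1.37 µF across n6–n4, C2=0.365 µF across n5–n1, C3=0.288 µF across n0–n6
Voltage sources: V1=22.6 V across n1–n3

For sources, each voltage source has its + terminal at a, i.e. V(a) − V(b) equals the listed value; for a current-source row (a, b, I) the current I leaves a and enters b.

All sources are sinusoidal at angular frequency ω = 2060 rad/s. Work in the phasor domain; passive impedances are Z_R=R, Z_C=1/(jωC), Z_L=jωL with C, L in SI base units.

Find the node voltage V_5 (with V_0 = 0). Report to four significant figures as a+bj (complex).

-2.358+0.9705j V

MNA unknowns: 7 node voltages V₁..V_7 plus 1 source current (V1)
R1: Y=0.0005435+0.000j on G[0,6]
R2: Y=0.4566+0.000j on G[5,4]
L1: Y=0.000-0.009728j on G[7,2]
I1: z[3]−=1.53, z[7]+=1.53
R3: Y=0.0002817+0.000j on G[4,2]
C1: Y=0.000+0.002822j on G[6,4]
I2: z[3]−=0.024, z[5]+=0.024
R4: Y=0.0001479+0.000j on G[1,3]
C2: Y=0.000+0.0007519j on G[5,1]
R5: Y=0.1953+0.000j on G[2,4]
R6: Y=0.6061+0.000j on G[2,0]
I3: z[7]−=0.832, z[6]+=0.832
L2: Y=0.000-0.05745j on G[1,6]
R7: Y=0.003425+0.000j on G[7,5]
C3: Y=0.000+0.0005933j on G[0,6]
V1: row V1−V3=22.6, i_V1 at 1,3
solve → V1=-25.09+150.0j, V2=0.1936-0.1327j, V3=-47.69+150.0j, V4=-2.348+0.5425j, V5=-2.358+0.9705j, V6=-24.80+175.1j, V7=22.04+63.03j
aux → i_V1=1.551+0.000j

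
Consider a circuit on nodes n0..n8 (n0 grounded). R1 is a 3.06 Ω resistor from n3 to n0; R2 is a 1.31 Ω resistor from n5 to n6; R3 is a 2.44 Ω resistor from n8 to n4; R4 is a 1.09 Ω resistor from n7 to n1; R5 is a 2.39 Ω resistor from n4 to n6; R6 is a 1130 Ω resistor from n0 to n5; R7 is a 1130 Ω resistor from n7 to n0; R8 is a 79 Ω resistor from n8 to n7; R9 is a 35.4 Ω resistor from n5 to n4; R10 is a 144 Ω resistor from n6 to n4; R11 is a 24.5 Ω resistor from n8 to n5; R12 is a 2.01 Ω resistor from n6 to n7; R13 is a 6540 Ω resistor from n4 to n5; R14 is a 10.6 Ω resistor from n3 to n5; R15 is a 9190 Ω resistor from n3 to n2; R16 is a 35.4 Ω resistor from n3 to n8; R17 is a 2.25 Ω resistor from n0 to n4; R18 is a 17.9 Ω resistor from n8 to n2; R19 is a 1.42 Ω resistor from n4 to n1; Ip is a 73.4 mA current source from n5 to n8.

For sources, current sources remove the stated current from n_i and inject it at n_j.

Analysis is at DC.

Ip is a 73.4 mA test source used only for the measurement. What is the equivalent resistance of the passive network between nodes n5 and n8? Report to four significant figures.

MNA unknowns: 8 node voltages V₁..V_8
R1: Y=0.3268 on G[3,0]
R2: Y=0.7634 on G[5,6]
R3: Y=0.4098 on G[8,4]
R4: Y=0.9174 on G[7,1]
R5: Y=0.4184 on G[4,6]
R6: Y=0.0008850 on G[0,5]
R7: Y=0.0008850 on G[7,0]
R8: Y=0.01266 on G[8,7]
R9: Y=0.02825 on G[5,4]
R10: Y=0.006944 on G[6,4]
R11: Y=0.04082 on G[8,5]
R12: Y=0.4975 on G[6,7]
R13: Y=0.0001529 on G[4,5]
R14: Y=0.09434 on G[3,5]
R15: Y=0.0001088 on G[3,2]
R16: Y=0.02825 on G[3,8]
R17: Y=0.4444 on G[0,4]
R18: Y=0.05587 on G[8,2]
R19: Y=0.7042 on G[4,1]
Ip: z[5]−=0.0734, z[8]+=0.0734
solve → V1=-0.008960, V2=0.1475, V3=-0.01659, V4=0.01250, V5=-0.1235, V6=-0.06025, V7=-0.02543, V8=0.1478

R_eq = 3.697 Ω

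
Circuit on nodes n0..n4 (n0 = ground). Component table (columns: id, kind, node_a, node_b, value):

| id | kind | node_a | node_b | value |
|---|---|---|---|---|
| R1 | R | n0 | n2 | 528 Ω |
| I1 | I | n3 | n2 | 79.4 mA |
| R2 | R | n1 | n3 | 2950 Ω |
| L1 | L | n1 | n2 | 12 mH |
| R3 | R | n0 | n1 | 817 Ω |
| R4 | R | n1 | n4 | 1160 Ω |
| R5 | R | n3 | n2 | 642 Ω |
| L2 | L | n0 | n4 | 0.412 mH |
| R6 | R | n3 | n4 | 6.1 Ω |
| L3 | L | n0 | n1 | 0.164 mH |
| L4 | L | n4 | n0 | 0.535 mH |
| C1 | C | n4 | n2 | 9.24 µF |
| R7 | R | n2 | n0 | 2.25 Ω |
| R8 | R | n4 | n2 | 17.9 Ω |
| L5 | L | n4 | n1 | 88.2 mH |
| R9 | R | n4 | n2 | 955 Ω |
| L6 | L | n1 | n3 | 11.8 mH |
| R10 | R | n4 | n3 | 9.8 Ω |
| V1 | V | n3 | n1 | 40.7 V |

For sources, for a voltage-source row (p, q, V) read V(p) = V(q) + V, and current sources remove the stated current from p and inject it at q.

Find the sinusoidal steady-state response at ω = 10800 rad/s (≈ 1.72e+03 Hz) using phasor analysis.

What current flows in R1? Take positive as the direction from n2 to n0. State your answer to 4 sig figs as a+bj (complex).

Element admittances at ω=10800 rad/s:
  Y(R1) = 0.001894+0.000j S between n0,n2
  I1: injects 0.0794 A into n2 (from n3)
  Y(R2) = 0.0003390+0.000j S between n1,n3
  Y(L1) = 0.000-0.007716j S between n1,n2
  Y(R3) = 0.001224+0.000j S between n0,n1
  Y(R4) = 0.0008621+0.000j S between n1,n4
  Y(R5) = 0.001558+0.000j S between n3,n2
  Y(L2) = 0.000-0.2247j S between n0,n4
  Y(R6) = 0.1639+0.000j S between n3,n4
  Y(L3) = 0.000-0.5646j S between n0,n1
  Y(L4) = 0.000-0.1731j S between n4,n0
  Y(C1) = 0.000+0.09979j S between n4,n2
  Y(R7) = 0.4444+0.000j S between n2,n0
  Y(R8) = 0.05587+0.000j S between n4,n2
  Y(L5) = 0.000-0.001050j S between n4,n1
  Y(R9) = 0.001047+0.000j S between n4,n2
  Y(L6) = 0.000-0.007847j S between n1,n3
  Y(R10) = 0.1020+0.000j S between n4,n3
  V1: constraint V(n3)−V(n1) = 40.7
Assemble and solve the 5×5 MNA system:
  V(n1)=-8.149-7.600j  V(n2)=0.8164+4.304j  V(n3)=32.55-7.600j  V(n4)=16.37+9.895j
  i(V1)=-4.446+4.991j

0.001546+0.008152j A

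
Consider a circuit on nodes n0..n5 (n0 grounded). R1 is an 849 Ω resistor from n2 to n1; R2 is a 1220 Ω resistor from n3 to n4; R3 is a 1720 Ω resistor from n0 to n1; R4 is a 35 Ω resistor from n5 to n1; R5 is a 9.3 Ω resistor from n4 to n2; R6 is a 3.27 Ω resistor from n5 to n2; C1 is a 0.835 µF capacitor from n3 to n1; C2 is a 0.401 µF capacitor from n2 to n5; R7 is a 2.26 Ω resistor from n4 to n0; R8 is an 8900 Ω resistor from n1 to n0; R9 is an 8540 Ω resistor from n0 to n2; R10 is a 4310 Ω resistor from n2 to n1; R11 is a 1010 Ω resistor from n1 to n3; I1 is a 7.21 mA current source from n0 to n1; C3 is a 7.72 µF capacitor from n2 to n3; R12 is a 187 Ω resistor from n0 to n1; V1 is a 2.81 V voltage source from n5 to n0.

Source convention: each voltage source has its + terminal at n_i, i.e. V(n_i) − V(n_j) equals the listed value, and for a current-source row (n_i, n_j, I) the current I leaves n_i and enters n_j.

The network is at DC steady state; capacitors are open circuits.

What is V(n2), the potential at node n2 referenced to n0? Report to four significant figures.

2.191 V

Apply KCL at each of the 5 non-ground nodes and solve the resulting linear system.
Node n1: branches {R1, R3, R4, C1, R8, R10, R11, I1, R12} → V_1 = 2.489
Node n2: branches {R1, R5, R6, C2, R9, R10, C3} → V_2 = 2.191
Node n3: branches {R2, C1, R11, C3} → V_3 = 1.557
Node n4: branches {R2, R5, R7} → V_4 = 0.4301
Node n5: branches {R4, R6, C2, V1} → V_5 = 2.810
Source currents: i(V1)=-0.1984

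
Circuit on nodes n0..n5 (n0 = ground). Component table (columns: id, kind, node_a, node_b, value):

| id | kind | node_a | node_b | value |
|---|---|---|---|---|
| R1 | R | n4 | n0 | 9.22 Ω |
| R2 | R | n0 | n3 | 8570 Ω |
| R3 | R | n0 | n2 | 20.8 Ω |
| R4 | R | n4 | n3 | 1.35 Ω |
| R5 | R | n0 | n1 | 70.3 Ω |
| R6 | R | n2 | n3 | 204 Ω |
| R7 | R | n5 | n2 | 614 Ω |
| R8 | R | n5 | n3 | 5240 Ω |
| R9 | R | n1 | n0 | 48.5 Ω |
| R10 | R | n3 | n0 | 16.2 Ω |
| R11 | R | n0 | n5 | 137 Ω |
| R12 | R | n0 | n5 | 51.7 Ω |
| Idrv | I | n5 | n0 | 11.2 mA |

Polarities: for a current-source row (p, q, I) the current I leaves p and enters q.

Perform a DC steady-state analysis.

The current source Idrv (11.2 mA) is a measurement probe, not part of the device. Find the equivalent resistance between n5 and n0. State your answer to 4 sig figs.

R_eq = 35.20 Ω

MNA unknowns: 5 node voltages V₁..V_5
R1: Y=0.1085 on G[4,0]
R2: Y=0.0001167 on G[0,3]
R3: Y=0.04808 on G[0,2]
R4: Y=0.7407 on G[4,3]
R5: Y=0.01422 on G[0,1]
R6: Y=0.004902 on G[2,3]
R7: Y=0.001629 on G[5,2]
R8: Y=0.0001908 on G[5,3]
R9: Y=0.02062 on G[1,0]
R10: Y=0.06173 on G[3,0]
R11: Y=0.007299 on G[0,5]
R12: Y=0.01934 on G[0,5]
Idrv: z[5]−=0.0112, z[0]+=0.0112
solve → V1=0.000, V2=-0.01183, V3=-0.0008247, V4=-0.0007194, V5=-0.3942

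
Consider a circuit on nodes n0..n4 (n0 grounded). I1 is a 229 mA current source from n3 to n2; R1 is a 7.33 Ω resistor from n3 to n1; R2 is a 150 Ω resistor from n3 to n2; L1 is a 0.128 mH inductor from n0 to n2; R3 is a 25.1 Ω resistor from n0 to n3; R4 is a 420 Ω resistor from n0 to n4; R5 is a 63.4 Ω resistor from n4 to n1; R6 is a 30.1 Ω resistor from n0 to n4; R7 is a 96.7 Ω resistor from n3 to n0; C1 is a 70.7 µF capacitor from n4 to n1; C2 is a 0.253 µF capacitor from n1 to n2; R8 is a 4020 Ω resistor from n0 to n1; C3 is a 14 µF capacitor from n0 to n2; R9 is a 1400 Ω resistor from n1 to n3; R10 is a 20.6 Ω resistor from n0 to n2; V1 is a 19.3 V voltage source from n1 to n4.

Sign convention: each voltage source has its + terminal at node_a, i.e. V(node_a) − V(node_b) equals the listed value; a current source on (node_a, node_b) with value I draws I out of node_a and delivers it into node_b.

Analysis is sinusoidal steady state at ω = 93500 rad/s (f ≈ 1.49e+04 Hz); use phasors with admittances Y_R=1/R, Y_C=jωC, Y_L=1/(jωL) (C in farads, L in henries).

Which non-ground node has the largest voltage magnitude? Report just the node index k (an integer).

MNA unknowns: 4 node voltages V₁..V_4 plus 1 source current (V1)
I1: z[3]−=0.229, z[2]+=0.229
R1: Y=0.1364+0.000j on G[3,1]
R2: Y=0.006667+0.000j on G[3,2]
L1: Y=0.000-0.08356j on G[0,2]
R3: Y=0.03984+0.000j on G[0,3]
R4: Y=0.002381+0.000j on G[0,4]
R5: Y=0.01577+0.000j on G[4,1]
R6: Y=0.03322+0.000j on G[0,4]
R7: Y=0.01034+0.000j on G[3,0]
C1: Y=0.000+6.610j on G[4,1]
C2: Y=0.000+0.02366j on G[1,2]
R8: Y=0.0002488+0.000j on G[0,1]
C3: Y=0.000+1.309j on G[0,2]
R9: Y=0.0007143+0.000j on G[1,3]
R10: Y=0.04854+0.000j on G[0,2]
V1: row V1−V4=19.3, i_V1 at 1,4
solve → V1=6.378-1.960j, V2=0.1236-0.2328j, V3=3.333-1.394j, V4=-12.92-1.960j
aux → i_V1=-0.7645-127.7j

4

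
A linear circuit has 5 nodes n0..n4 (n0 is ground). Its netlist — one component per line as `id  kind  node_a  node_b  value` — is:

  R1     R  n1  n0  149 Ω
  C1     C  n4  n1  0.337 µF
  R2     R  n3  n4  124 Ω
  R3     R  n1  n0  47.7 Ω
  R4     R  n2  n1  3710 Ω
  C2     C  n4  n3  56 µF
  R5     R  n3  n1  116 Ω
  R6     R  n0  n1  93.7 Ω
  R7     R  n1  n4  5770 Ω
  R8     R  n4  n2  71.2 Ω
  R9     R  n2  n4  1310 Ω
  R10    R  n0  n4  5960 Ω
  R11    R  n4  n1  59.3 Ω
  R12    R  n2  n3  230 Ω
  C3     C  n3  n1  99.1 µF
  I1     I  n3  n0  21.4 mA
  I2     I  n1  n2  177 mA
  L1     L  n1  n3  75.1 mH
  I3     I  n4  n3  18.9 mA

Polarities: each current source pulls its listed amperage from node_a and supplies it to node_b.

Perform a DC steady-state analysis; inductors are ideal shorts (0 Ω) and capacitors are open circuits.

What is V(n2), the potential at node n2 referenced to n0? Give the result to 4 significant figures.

MNA unknowns: 4 node voltages V₁..V_4 plus 1 source current (L1)
R1: Y=0.006711 on G[1,0]
C1: Y=0.000 on G[4,1]
R2: Y=0.008065 on G[3,4]
R3: Y=0.02096 on G[1,0]
R4: Y=0.0002695 on G[2,1]
C2: Y=0.000 on G[4,3]
R5: Y=0.008621 on G[3,1]
R6: Y=0.01067 on G[0,1]
R7: Y=0.0001733 on G[1,4]
R8: Y=0.01404 on G[4,2]
R9: Y=0.0007634 on G[2,4]
R10: Y=0.0001678 on G[0,4]
R11: Y=0.01686 on G[4,1]
R12: Y=0.004348 on G[2,3]
C3: Y=0.000 on G[3,1]
I1: z[3]−=0.0214, z[0]+=0.0214
I2: z[1]−=0.177, z[2]+=0.177
L1: row V1−V3=0, i_L1 at 1,3
I3: z[4]−=0.0189, z[3]+=0.0189
solve → V1=-0.5732, V2=11.61, V3=-0.5732, V4=3.460
aux → i_L1=-0.08301

11.61 V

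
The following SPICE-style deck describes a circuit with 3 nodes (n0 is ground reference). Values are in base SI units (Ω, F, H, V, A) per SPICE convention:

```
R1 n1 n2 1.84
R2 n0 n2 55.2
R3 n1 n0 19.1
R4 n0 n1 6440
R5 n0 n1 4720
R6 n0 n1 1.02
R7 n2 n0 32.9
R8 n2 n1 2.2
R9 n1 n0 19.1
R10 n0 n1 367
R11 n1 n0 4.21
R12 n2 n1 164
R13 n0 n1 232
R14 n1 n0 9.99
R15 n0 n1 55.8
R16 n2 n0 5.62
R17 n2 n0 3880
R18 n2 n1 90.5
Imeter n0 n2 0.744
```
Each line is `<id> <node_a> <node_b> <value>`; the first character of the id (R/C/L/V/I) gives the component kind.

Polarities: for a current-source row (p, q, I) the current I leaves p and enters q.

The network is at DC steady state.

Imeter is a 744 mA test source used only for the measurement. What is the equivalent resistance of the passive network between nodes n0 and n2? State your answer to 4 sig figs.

Apply KCL at each of the 2 non-ground nodes and solve the resulting linear system.
Node n1: branches {R1, R3, R4, R5, R6, R8, R9, R10, R11, R12, R13, R14, R15, R18} → V_1 = 0.3723
Node n2: branches {R1, R2, R7, R8, R12, R16, R17, R18, Imeter} → V_2 = 0.9035

R_eq = 1.214 Ω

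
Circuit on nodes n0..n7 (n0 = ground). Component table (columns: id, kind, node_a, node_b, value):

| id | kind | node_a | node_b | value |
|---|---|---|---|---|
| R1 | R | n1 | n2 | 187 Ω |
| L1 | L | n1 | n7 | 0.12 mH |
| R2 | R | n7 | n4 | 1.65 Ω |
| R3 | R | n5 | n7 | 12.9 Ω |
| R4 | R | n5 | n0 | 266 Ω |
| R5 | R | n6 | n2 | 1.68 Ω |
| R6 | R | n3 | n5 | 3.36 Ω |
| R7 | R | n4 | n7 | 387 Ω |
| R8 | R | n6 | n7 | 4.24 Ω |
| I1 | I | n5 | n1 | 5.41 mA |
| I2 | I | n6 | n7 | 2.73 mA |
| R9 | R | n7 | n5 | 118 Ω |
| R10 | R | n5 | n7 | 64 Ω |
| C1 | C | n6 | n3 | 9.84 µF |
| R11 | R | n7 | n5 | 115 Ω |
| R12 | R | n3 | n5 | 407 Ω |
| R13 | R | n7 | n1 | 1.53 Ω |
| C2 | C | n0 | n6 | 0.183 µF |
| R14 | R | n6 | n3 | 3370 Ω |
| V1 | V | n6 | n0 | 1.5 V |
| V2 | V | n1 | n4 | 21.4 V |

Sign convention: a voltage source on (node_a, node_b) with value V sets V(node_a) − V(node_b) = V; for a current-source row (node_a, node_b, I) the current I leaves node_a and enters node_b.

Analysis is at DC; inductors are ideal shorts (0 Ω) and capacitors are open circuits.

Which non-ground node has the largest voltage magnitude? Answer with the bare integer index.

4

Apply KCL at each of the 7 non-ground nodes and solve the resulting linear system.
Node n1: branches {R1, L1, I1, R13, V2} → V_1 = 1.490
Node n2: branches {R1, R5} → V_2 = 1.500
Node n3: branches {R6, C1, R12, R14} → V_3 = 1.394
Node n4: branches {R2, R7, V2} → V_4 = -19.91
Node n5: branches {R3, R4, R6, I1, R9, R10, R11, R12} → V_5 = 1.393
Node n6: branches {R5, R8, I2, C1, C2, R14, V1} → V_6 = 1.500
Node n7: branches {L1, R2, R3, R7, R8, I2, R9, R10, R11, R13} → V_7 = 1.490
Source currents: i(L1)=13.03, i(V1)=-0.005239, i(V2)=-13.02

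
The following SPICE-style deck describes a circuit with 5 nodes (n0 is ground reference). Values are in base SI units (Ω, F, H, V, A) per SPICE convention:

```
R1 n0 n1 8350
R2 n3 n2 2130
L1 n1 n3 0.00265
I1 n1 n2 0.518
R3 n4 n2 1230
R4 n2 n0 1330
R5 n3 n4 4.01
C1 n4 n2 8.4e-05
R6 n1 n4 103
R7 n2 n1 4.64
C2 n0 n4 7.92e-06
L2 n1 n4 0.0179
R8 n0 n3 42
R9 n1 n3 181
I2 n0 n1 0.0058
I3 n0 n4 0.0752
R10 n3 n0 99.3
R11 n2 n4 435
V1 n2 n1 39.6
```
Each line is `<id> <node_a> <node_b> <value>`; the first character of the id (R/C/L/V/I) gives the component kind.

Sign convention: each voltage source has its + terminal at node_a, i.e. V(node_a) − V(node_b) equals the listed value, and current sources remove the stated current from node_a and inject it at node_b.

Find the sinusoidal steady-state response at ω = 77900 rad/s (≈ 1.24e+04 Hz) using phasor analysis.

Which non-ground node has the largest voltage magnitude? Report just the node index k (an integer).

1

Apply KCL at each of the 4 non-ground nodes and solve the resulting linear system.
Node n1: branches {R1, L1, I1, R6, R7, L2, R9, I2, V1} → V_1 = -39.66-0.2764j
Node n2: branches {R2, I1, R3, R4, C1, R7, R11, V1} → V_2 = -0.05859-0.2764j
Node n3: branches {R2, L1, R5, R8, R9, R10} → V_3 = -0.7931+0.4877j
Node n4: branches {R3, R5, C1, R6, C2, L2, I3, R11} → V_4 = -0.02639-0.1826j
Source currents: i(V1)=-8.630+0.2115j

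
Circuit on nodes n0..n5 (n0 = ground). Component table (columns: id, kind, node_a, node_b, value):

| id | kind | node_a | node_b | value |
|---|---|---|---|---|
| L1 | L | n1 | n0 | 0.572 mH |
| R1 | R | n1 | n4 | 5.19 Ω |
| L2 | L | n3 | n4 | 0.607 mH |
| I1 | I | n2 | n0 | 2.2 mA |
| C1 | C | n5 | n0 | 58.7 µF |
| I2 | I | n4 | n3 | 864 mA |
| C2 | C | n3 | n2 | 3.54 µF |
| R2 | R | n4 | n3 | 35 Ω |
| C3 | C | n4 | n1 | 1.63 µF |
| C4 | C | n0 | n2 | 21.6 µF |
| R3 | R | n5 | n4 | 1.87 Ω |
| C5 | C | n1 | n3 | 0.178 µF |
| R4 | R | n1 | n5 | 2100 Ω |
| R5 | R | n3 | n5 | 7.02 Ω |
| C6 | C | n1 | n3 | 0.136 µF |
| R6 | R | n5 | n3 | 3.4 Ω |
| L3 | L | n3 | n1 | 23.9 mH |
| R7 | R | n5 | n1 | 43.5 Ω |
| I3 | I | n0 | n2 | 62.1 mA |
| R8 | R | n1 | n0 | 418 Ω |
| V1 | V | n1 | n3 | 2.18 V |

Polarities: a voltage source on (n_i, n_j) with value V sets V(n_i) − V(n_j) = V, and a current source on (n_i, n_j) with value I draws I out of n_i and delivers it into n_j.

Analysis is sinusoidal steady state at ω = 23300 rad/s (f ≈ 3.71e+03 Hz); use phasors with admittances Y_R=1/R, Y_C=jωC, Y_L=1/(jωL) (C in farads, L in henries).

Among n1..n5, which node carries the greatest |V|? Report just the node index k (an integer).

Element admittances at ω=23300 rad/s:
  Y(L1) = 0.000-0.07503j S between n1,n0
  Y(R1) = 0.1927+0.000j S between n1,n4
  Y(L2) = 0.000-0.07071j S between n3,n4
  I1: injects 0.0022 A into n0 (from n2)
  Y(C1) = 0.000+1.368j S between n5,n0
  I2: injects 0.864 A into n3 (from n4)
  Y(C2) = 0.000+0.08248j S between n3,n2
  Y(R2) = 0.02857+0.000j S between n4,n3
  Y(C3) = 0.000+0.03798j S between n4,n1
  Y(C4) = 0.000+0.5033j S between n0,n2
  Y(R3) = 0.5348+0.000j S between n5,n4
  Y(C5) = 0.000+0.004147j S between n1,n3
  Y(R4) = 0.0004762+0.000j S between n1,n5
  Y(R5) = 0.1425+0.000j S between n3,n5
  Y(C6) = 0.000+0.003169j S between n1,n3
  Y(R6) = 0.2941+0.000j S between n5,n3
  Y(L3) = 0.000-0.001796j S between n3,n1
  Y(R7) = 0.02299+0.000j S between n5,n1
  I3: injects 0.0621 A into n2 (from n0)
  Y(R8) = 0.002392+0.000j S between n1,n0
  V1: constraint V(n1)−V(n3) = 2.18
Assemble and solve the 6×6 MNA system:
  V(n1)=2.726+0.2057j  V(n2)=0.07691-0.07330j  V(n3)=0.5462+0.2057j  V(n4)=-0.3386+0.1309j  V(n5)=0.1209-0.0007722j
  i(V1)=-0.6708+0.05637j

1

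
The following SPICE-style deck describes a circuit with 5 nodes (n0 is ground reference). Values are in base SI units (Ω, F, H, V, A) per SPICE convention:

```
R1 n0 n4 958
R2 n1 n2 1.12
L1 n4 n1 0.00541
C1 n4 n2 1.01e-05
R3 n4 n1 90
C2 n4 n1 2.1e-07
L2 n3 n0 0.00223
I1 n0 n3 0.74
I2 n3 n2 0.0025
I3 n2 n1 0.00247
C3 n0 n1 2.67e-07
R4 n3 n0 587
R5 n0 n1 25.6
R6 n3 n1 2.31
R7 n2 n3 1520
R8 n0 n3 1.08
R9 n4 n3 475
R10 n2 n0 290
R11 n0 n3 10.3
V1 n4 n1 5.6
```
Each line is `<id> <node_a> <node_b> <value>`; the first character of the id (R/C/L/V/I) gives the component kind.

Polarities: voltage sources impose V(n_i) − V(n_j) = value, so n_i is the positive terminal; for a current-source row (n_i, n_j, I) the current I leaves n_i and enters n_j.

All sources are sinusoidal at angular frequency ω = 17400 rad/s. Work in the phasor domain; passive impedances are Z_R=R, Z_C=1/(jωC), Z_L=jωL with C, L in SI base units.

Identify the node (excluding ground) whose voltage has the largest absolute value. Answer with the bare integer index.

Apply KCL at each of the 4 non-ground nodes and solve the resulting linear system.
Node n1: branches {R2, L1, R3, C2, I3, C3, R5, R6, V1} → V_1 = 0.5941-0.004543j
Node n2: branches {R2, C1, I2, I3, R7, R10} → V_2 = 0.7990+1.053j
Node n3: branches {L2, I1, I2, R4, R6, R7, R8, R9, R11} → V_3 = 0.6902+0.01130j
Node n4: branches {R1, L1, C1, R3, C2, R9, V1} → V_4 = 6.194-0.004543j
Source currents: i(V1)=-0.2660-0.9091j

4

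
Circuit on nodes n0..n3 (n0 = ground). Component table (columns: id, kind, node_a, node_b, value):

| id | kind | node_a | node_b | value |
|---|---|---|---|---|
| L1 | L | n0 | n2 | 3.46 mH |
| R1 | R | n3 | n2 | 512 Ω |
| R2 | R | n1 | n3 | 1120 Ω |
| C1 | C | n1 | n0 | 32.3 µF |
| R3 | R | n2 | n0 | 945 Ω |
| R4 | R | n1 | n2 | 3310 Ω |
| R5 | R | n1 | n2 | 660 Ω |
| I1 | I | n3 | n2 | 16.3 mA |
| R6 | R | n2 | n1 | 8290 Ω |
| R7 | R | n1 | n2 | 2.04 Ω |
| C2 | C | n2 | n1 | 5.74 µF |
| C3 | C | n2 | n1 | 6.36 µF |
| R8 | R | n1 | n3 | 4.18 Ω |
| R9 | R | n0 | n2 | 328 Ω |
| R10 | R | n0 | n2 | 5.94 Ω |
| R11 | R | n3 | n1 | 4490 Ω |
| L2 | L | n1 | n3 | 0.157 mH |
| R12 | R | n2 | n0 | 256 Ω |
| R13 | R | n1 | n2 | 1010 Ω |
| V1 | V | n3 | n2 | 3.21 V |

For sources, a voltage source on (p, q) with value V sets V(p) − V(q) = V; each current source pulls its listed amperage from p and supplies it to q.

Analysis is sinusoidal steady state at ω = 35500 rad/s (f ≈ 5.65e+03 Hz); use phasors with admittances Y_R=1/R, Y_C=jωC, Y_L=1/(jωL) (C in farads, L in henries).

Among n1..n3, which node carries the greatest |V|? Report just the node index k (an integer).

3

MNA unknowns: 3 node voltages V₁..V_3 plus 1 source current (V1)
L1: Y=0.000-0.008141j on G[0,2]
R1: Y=0.001953+0.000j on G[3,2]
R2: Y=0.0008929+0.000j on G[1,3]
C1: Y=0.000+1.147j on G[1,0]
R3: Y=0.001058+0.000j on G[2,0]
R4: Y=0.0003021+0.000j on G[1,2]
R5: Y=0.001515+0.000j on G[1,2]
I1: z[3]−=0.0163, z[2]+=0.0163
R6: Y=0.0001206+0.000j on G[2,1]
R7: Y=0.4902+0.000j on G[1,2]
C2: Y=0.000+0.2038j on G[2,1]
C3: Y=0.000+0.2258j on G[2,1]
R8: Y=0.2392+0.000j on G[1,3]
R9: Y=0.003049+0.000j on G[0,2]
R10: Y=0.1684+0.000j on G[0,2]
R11: Y=0.0002227+0.000j on G[3,1]
L2: Y=0.000-0.1794j on G[1,3]
R12: Y=0.003906+0.000j on G[2,0]
R13: Y=0.0009901+0.000j on G[1,2]
V1: row V3−V2=3.21, i_V1 at 3,2
solve → V1=-0.1141-0.1061j, V2=-0.7224+0.7083j, V3=2.488+0.7083j
aux → i_V1=-0.7940+0.2711j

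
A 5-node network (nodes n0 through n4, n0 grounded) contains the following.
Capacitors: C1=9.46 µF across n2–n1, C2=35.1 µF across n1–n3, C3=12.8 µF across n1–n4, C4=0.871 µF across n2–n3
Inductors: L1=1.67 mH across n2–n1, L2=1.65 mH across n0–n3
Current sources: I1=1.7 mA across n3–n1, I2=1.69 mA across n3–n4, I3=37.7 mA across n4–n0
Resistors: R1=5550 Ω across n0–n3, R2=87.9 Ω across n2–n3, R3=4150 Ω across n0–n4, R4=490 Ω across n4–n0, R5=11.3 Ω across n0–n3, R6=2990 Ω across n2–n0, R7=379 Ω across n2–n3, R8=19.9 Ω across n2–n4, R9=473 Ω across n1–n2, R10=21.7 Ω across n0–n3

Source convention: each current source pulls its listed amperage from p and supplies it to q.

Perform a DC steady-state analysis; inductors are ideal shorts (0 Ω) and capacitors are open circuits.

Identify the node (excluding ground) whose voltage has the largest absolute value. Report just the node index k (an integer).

Element admittances at DC:
  Y(C1) = 0.000 S between n2,n1
  L1: short n2↔n1 (DC inductor)
  I1: injects 0.0017 A into n1 (from n3)
  Y(R1) = 0.0001802 S between n0,n3
  Y(R2) = 0.01138 S between n2,n3
  L2: short n0↔n3 (DC inductor)
  Y(C2) = 0.000 S between n1,n3
  Y(C3) = 0.000 S between n1,n4
  Y(R3) = 0.0002410 S between n0,n4
  I2: injects 0.00169 A into n4 (from n3)
  Y(R4) = 0.002041 S between n4,n0
  Y(R5) = 0.08850 S between n0,n3
  Y(R6) = 0.0003344 S between n2,n0
  Y(C4) = 0.000 S between n2,n3
  Y(R7) = 0.002639 S between n2,n3
  Y(R8) = 0.05025 S between n2,n4
  Y(R9) = 0.002114 S between n1,n2
  Y(R10) = 0.04608 S between n0,n3
  I3: injects 0.0377 A into n0 (from n4)
Assemble and solve the 6×6 MNA system:
  V(n1)=-1.981  V(n2)=-1.981  V(n3)=0.000  V(n4)=-2.580
  i(L1)=-0.001700  i(L2)=0.03115

4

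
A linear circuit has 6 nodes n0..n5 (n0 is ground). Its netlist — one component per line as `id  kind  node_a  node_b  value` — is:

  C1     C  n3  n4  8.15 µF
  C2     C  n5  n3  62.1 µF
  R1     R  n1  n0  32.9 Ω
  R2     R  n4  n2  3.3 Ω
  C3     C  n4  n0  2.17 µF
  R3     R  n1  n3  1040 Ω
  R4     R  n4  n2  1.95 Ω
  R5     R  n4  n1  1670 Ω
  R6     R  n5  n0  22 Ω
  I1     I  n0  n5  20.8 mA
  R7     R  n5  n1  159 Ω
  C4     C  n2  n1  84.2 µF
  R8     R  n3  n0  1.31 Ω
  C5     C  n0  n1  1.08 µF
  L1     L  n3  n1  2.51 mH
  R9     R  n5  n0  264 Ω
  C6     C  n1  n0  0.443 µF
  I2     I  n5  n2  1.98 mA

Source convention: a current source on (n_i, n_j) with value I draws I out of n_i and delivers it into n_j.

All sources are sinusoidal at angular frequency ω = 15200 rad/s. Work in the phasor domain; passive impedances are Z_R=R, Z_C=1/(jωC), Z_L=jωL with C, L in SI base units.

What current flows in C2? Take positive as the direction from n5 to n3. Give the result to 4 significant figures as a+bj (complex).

MNA unknowns: 5 node voltages V₁..V_5
C1: Y=0.000+0.1239j on G[3,4]
C2: Y=0.000+0.9439j on G[5,3]
R1: Y=0.03040+0.000j on G[1,0]
R2: Y=0.3030+0.000j on G[4,2]
C3: Y=0.000+0.03298j on G[4,0]
R3: Y=0.0009615+0.000j on G[1,3]
R4: Y=0.5128+0.000j on G[4,2]
R5: Y=0.0005988+0.000j on G[4,1]
R6: Y=0.04545+0.000j on G[5,0]
I1: z[0]−=0.0208, z[5]+=0.0208
R7: Y=0.006289+0.000j on G[5,1]
C4: Y=0.000+1.280j on G[2,1]
R8: Y=0.7634+0.000j on G[3,0]
C5: Y=0.000+0.01642j on G[0,1]
L1: Y=0.000-0.02621j on G[3,1]
R9: Y=0.003788+0.000j on G[5,0]
C6: Y=0.000+0.006734j on G[1,0]
I2: z[5]−=0.00198, z[2]+=0.00198
solve → V1=0.01852-0.009396j, V2=0.01879-0.009772j, V3=0.02420+0.0002617j, V4=0.01695-0.009357j, V5=0.02521-0.01832j

0.01754+0.0009581j A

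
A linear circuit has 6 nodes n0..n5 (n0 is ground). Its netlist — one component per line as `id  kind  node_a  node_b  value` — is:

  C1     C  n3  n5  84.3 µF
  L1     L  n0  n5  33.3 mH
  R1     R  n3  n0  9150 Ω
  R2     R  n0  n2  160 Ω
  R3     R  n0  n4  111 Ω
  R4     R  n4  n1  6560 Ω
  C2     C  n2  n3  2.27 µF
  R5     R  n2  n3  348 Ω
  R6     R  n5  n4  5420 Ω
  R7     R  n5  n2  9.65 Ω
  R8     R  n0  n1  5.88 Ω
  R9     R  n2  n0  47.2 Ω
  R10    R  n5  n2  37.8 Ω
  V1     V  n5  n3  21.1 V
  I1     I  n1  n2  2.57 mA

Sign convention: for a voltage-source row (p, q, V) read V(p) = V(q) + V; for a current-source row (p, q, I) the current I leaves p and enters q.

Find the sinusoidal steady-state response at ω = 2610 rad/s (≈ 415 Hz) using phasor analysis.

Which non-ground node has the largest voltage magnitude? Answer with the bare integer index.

Element admittances at ω=2610 rad/s:
  Y(C1) = 0.000+0.2200j S between n3,n5
  Y(L1) = 0.000-0.01151j S between n0,n5
  Y(R1) = 0.0001093+0.000j S between n3,n0
  Y(R2) = 0.006250+0.000j S between n0,n2
  Y(R3) = 0.009009+0.000j S between n0,n4
  Y(R4) = 0.0001524+0.000j S between n4,n1
  Y(C2) = 0.000+0.005925j S between n2,n3
  Y(R5) = 0.002874+0.000j S between n2,n3
  Y(R6) = 0.0001845+0.000j S between n5,n4
  Y(R7) = 0.1036+0.000j S between n5,n2
  Y(R8) = 0.1701+0.000j S between n0,n1
  Y(R9) = 0.02119+0.000j S between n2,n0
  Y(R10) = 0.02646+0.000j S between n5,n2
  V1: constraint V(n5)−V(n3) = 21.1
  I1: injects 0.00257 A into n2 (from n1)
Assemble and solve the 6×6 MNA system:
  V(n1)=-0.01510+1.770e-05j  V(n2)=-0.2442+0.06649j  V(n3)=-20.92+1.001j  V(n4)=0.003382+0.01977j  V(n5)=0.1838+1.001j
  i(V1)=-0.06723-4.762j

3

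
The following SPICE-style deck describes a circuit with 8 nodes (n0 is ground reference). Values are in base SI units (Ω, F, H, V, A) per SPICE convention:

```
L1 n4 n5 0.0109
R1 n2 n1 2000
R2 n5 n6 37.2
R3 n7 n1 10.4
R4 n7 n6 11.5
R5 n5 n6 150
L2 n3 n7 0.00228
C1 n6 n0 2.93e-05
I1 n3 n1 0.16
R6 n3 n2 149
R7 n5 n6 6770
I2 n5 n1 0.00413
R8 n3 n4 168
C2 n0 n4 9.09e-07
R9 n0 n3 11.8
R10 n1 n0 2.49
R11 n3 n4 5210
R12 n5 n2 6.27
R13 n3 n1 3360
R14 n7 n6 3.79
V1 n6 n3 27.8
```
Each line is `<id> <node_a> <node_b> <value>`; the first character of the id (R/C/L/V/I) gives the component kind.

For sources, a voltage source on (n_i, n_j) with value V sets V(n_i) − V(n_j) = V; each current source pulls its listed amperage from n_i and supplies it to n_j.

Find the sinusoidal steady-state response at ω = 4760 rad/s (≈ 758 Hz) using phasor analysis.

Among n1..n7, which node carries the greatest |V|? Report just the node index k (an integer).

Apply KCL at each of the 7 non-ground nodes and solve the resulting linear system.
Node n1: branches {R1, R3, I1, I2, R10, R13} → V_1 = 1.112-0.4009j
Node n2: branches {R1, R6, R12} → V_2 = -2.600-7.397j
Node n3: branches {L2, I1, R6, R8, R9, R11, R13, V1} → V_3 = -20.98-9.052j
Node n4: branches {L1, R8, C2, R11} → V_4 = -5.210-15.96j
Node n5: branches {L1, R2, R5, R7, I2, R12} → V_5 = -1.838-7.349j
Node n6: branches {R2, R4, R5, C1, R7, R14, V1} → V_6 = 6.817-9.052j
Node n7: branches {R3, R4, L2, R14} → V_7 = 4.138-2.012j
Source currents: i(V1)=-2.494+1.576j

3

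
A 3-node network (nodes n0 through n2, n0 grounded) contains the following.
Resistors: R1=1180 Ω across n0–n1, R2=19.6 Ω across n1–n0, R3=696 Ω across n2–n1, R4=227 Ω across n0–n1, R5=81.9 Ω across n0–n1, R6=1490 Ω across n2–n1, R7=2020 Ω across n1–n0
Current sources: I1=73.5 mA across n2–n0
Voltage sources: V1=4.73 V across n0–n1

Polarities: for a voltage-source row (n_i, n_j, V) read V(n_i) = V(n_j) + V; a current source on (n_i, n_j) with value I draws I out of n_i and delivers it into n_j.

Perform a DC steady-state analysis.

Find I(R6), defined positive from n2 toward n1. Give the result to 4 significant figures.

MNA unknowns: 2 node voltages V₁..V_2 plus 1 source current (V1)
R1: Y=0.0008475 on G[0,1]
I1: z[2]−=0.0735, z[0]+=0.0735
R2: Y=0.05102 on G[1,0]
R3: Y=0.001437 on G[2,1]
R4: Y=0.004405 on G[0,1]
R5: Y=0.01221 on G[0,1]
R6: Y=0.0006711 on G[2,1]
R7: Y=0.0004950 on G[1,0]
V1: row V0−V1=4.73, i_V1 at 0,1
solve → V1=-4.730, V2=-39.60
aux → i_V1=-0.2528

-0.02340 A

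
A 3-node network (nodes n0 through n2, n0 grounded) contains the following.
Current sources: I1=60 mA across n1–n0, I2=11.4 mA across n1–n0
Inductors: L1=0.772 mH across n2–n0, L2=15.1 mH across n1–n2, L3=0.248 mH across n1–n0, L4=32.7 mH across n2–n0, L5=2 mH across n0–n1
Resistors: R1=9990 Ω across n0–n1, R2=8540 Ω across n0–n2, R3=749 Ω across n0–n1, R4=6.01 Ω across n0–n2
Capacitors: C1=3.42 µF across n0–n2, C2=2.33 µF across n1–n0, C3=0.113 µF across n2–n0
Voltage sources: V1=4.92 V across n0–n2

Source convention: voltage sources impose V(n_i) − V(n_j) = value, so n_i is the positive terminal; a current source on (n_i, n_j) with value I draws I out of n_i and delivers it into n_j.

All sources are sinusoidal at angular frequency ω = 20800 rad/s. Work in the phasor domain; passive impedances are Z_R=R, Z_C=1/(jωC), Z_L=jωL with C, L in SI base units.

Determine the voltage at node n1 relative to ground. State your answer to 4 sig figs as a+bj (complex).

Element admittances at ω=20800 rad/s:
  I1: injects 0.06 A into n0 (from n1)
  Y(L1) = 0.000-0.06228j S between n2,n0
  Y(R1) = 0.0001001+0.000j S between n0,n1
  Y(C1) = 0.000+0.07114j S between n0,n2
  Y(R2) = 0.0001171+0.000j S between n0,n2
  Y(C2) = 0.000+0.04846j S between n1,n0
  Y(L2) = 0.000-0.003184j S between n1,n2
  Y(L3) = 0.000-0.1939j S between n1,n0
  I2: injects 0.0114 A into n0 (from n1)
  Y(L4) = 0.000-0.001470j S between n2,n0
  Y(C3) = 0.000+0.002350j S between n2,n0
  Y(R3) = 0.001335+0.000j S between n0,n1
  Y(R4) = 0.1664+0.000j S between n0,n2
  Y(L5) = 0.000-0.02404j S between n0,n1
  V1: constraint V(n0)−V(n2) = 4.92
Assemble and solve the 3×3 MNA system:
  V(n1)=-0.09418-0.4128j  V(n2)=-4.920+0.000j
  i(V1)=-0.8179-0.03256j

-0.09418-0.4128j V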